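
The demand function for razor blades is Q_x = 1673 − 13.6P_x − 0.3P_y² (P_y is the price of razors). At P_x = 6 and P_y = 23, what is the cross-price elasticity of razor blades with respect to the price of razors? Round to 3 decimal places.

-0.222

At P_x = 6 and P_y = 23: Q_x = 1432.7.
∂Q_x/∂P_y = -0.6P_y = -0.6(23) = -13.8000.
ε = (∂Q_x/∂P_y)(P_y/Q_x) = -13.8000 × (23/1432.7) ≈ -0.222.
ε < 0: complements.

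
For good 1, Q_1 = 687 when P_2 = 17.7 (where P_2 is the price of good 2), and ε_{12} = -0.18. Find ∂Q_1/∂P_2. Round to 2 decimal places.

ε = (∂Q_1/∂P_2)·(P_2/Q_1) ⇒ ∂Q_1/∂P_2 = ε·Q_1/P_2 = -0.18 × 687/17.7 ≈ -6.99.

-6.99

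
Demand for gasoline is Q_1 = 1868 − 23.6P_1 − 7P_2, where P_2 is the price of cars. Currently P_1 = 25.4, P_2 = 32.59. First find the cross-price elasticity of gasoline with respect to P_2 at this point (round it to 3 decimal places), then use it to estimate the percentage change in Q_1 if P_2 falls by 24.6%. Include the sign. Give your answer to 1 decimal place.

5.4%

At P_1 = 25.4, P_2 = 32.59: Q_1 = 1040.43.
∂Q_1/∂P_2 = -7.
ε = (∂Q_1/∂P_2)(P_2/Q_1) = -7.0000 × 32.59/1040.43 ≈ -0.219.
%ΔQ_1 ≈ ε × %ΔP_2 = -0.219 × (-24.6%) = 5.4%.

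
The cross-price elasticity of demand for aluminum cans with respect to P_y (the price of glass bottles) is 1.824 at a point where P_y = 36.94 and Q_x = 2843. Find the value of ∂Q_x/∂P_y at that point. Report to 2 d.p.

140.38

ε = (∂Q_x/∂P_y)·(P_y/Q_x) ⇒ ∂Q_x/∂P_y = ε·Q_x/P_y = 1.824 × 2843/36.94 ≈ 140.38.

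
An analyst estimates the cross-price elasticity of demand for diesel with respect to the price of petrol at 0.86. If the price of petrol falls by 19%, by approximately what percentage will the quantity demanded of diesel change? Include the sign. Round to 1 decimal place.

%ΔQ ≈ ε × %ΔP of petrol = 0.86 × (-19%) = -16.3%.

-16.3%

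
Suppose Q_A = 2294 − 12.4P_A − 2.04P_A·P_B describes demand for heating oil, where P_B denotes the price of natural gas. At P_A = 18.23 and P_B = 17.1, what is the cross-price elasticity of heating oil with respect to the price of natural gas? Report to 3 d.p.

-0.444

At P_A = 18.23 and P_B = 17.1: Q_A = 1432.013.
∂Q_A/∂P_B = -2.04P_A = -2.04(18.23) = -37.1892.
ε = (∂Q_A/∂P_B)(P_B/Q_A) = -37.1892 × (17.1/1432.013) ≈ -0.444.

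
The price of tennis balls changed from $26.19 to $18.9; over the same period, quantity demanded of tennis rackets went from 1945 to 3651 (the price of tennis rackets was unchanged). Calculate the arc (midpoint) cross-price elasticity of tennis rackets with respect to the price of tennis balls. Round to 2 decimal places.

-1.89

ΔQ_A = 3651 − 1945 = 1706; ΔP_B = 18.9 − 26.19 = -7.29.
Midpoints: Q̄_A = 2798.0, P̄_B = 22.55.
ε = (ΔQ_A/Q̄_A)/(ΔP_B/P̄_B) = (1706/2798.0)/(-7.29/22.55) ≈ -1.89.
ε < 0: tennis rackets and tennis balls are complements.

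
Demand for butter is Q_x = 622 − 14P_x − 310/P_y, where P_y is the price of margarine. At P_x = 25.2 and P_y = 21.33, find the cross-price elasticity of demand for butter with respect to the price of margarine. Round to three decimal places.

0.057

At P_x = 25.2 and P_y = 21.33: Q_x = 254.666.
∂Q_x/∂P_y = 310/P_y² = 0.6814.
ε = (∂Q_x/∂P_y)(P_y/Q_x) = 0.6814 × (21.33/254.666) ≈ 0.057.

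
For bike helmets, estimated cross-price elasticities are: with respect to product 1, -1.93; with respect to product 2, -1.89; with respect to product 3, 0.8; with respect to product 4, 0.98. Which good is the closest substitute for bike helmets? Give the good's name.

product 4

Substitutes have ε > 0. Among the positive values, 0.98 (product 4) is largest.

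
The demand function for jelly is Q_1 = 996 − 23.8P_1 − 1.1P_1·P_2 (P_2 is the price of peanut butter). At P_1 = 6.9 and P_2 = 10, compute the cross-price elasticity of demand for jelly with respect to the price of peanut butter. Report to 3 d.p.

-0.100

At P_1 = 6.9 and P_2 = 10: Q_1 = 755.88.
∂Q_1/∂P_2 = -1.1P_1 = -1.1(6.9) = -7.5900.
ε = (∂Q_1/∂P_2)(P_2/Q_1) = -7.5900 × (10/755.88) ≈ -0.100.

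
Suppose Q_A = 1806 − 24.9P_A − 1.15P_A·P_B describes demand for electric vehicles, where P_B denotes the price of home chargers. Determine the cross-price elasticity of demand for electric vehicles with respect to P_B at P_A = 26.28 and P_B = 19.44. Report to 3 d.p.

-1.041

At P_A = 26.28 and P_B = 19.44: Q_A = 564.112.
∂Q_A/∂P_B = -1.15P_A = -1.15(26.28) = -30.2220.
ε = (∂Q_A/∂P_B)(P_B/Q_A) = -30.2220 × (19.44/564.112) ≈ -1.041.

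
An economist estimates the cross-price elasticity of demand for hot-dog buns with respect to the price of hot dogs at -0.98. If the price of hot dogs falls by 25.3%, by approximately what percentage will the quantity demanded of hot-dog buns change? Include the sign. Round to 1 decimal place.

24.8%

%ΔQ ≈ ε × %ΔP of hot dogs = -0.98 × (-25.3%) = 24.8%.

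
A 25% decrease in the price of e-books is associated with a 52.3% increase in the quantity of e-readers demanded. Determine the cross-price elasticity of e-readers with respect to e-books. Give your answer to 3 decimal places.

-2.092

ε = (%ΔQ of e-readers) / (%ΔP of e-books) = (52.3%) / (-25%) ≈ -2.092.
Negative cross-price elasticity: complements.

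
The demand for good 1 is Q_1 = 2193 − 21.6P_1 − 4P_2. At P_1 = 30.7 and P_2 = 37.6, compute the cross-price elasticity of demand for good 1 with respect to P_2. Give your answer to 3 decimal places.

-0.109

At P_1 = 30.7 and P_2 = 37.6: Q_1 = 1379.48.
∂Q_1/∂P_2 = -4.
ε = (∂Q_1/∂P_2)(P_2/Q_1) = -4 × (37.6/1379.48) ≈ -0.109.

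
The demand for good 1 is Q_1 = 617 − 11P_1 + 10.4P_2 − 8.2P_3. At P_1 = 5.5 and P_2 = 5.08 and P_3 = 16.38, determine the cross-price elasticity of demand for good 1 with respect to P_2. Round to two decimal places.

0.11

At P_1 = 5.5 and P_2 = 5.08 and P_3 = 16.38: Q_1 = 475.016.
∂Q_1/∂P_2 = 10.4.
ε = (∂Q_1/∂P_2)(P_2/Q_1) = 10.4 × (5.08/475.016) ≈ 0.11.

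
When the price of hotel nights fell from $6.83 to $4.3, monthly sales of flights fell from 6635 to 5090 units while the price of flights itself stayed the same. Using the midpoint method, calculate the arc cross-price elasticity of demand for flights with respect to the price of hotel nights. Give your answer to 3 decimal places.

ΔQ_A = 5090 − 6635 = -1545; ΔP_B = 4.3 − 6.83 = -2.53.
Midpoints: Q̄_A = 5862.5, P̄_B = 5.56.
ε = (ΔQ_A/Q̄_A)/(ΔP_B/P̄_B) = (-1545/5862.5)/(-2.53/5.56) ≈ 0.580.

0.580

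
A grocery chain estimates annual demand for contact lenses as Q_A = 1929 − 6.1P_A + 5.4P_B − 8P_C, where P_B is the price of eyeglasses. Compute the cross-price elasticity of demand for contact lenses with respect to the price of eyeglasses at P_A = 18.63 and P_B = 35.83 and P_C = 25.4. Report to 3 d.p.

At P_A = 18.63 and P_B = 35.83 and P_C = 25.4: Q_A = 1805.639.
∂Q_A/∂P_B = 5.4.
ε = (∂Q_A/∂P_B)(P_B/Q_A) = 5.4 × (35.83/1805.639) ≈ 0.107.
Since ε > 0, contact lenses and eyeglasses are substitutes.

0.107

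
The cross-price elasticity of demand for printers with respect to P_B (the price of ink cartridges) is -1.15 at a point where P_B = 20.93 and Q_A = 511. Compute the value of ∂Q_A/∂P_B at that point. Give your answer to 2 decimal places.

ε = (∂Q_A/∂P_B)·(P_B/Q_A) ⇒ ∂Q_A/∂P_B = ε·Q_A/P_B = -1.15 × 511/20.93 ≈ -28.08.

-28.08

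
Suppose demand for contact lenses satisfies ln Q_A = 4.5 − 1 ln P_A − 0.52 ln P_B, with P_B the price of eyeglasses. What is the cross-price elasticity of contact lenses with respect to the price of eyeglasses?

-0.52

In a log-linear (constant-elasticity) demand function, the coefficient on ln P_B is the cross-price elasticity.
ε = -0.52. Negative, so contact lenses and eyeglasses are complements.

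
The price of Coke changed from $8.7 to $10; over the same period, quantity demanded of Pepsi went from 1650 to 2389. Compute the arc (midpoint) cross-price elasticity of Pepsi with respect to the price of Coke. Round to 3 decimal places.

2.632

ΔQ_A = 2389 − 1650 = 739; ΔP_B = 10 − 8.7 = 1.3.
Midpoints: Q̄_A = 2019.5, P̄_B = 9.35.
ε = (ΔQ_A/Q̄_A)/(ΔP_B/P̄_B) = (739/2019.5)/(1.3/9.35) ≈ 2.632.
ε > 0: Pepsi and Coke are substitutes.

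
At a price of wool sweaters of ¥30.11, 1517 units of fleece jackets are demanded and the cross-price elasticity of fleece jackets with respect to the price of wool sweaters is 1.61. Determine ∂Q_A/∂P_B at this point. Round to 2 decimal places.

ε = (∂Q_A/∂P_B)·(P_B/Q_A) ⇒ ∂Q_A/∂P_B = ε·Q_A/P_B = 1.61 × 1517/30.11 ≈ 81.11.

81.11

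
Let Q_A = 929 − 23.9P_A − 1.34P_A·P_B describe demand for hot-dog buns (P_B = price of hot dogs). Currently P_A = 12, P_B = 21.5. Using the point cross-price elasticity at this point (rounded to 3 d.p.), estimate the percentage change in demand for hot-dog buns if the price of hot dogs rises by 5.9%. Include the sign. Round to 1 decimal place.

-6.9%

At P_A = 12, P_B = 21.5: Q_A = 296.48.
∂Q_A/∂P_B = -1.34P_A = -16.0800.
ε = (∂Q_A/∂P_B)(P_B/Q_A) = -16.0800 × 21.5/296.48 ≈ -1.166.
%ΔQ_A ≈ ε × %ΔP_B = -1.166 × (5.9%) = -6.9%.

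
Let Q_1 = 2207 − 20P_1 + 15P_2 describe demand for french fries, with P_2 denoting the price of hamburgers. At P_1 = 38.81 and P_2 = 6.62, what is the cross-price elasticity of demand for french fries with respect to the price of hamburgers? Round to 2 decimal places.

At P_1 = 38.81 and P_2 = 6.62: Q_1 = 1530.1.
∂Q_1/∂P_2 = 15.
ε = (∂Q_1/∂P_2)(P_2/Q_1) = 15 × (6.62/1530.1) ≈ 0.06.
Since ε > 0, french fries and hamburgers are substitutes.

0.06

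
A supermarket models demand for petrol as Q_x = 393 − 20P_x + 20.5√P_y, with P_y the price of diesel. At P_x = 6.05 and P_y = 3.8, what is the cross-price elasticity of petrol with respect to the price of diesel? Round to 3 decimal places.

0.064

At P_x = 6.05 and P_y = 3.8: Q_x = 311.962.
∂Q_x/∂P_y = 20.5/(2√P_y) = 20.5/(2√3.8) = 5.2581.
ε = (∂Q_x/∂P_y)(P_y/Q_x) = 5.2581 × (3.8/311.962) ≈ 0.064.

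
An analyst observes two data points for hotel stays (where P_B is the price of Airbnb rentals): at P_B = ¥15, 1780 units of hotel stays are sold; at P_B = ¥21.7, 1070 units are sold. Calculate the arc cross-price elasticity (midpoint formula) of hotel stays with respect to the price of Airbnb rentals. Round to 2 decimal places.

-1.36

ΔQ_A = 1070 − 1780 = -710; ΔP_B = 21.7 − 15 = 6.7.
Midpoints: Q̄_A = 1425.0, P̄_B = 18.35.
ε = (ΔQ_A/Q̄_A)/(ΔP_B/P̄_B) = (-710/1425.0)/(6.7/18.35) ≈ -1.36.
ε < 0: hotel stays and Airbnb rentals are complements.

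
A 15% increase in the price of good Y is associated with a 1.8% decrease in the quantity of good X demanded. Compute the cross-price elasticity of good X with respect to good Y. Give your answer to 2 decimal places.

-0.12

ε = (%ΔQ of good X) / (%ΔP of good Y) = (-1.8%) / (15%) ≈ -0.12.
Negative cross-price elasticity: complements.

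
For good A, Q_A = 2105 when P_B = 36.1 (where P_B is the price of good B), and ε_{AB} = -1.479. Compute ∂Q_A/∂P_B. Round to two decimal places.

-86.24

ε = (∂Q_A/∂P_B)·(P_B/Q_A) ⇒ ∂Q_A/∂P_B = ε·Q_A/P_B = -1.479 × 2105/36.1 ≈ -86.24.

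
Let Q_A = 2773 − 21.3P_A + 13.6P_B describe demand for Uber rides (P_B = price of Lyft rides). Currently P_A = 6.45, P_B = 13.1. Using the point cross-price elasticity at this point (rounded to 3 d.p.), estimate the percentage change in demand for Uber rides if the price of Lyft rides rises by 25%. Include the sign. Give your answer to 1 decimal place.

1.6%

At P_A = 6.45, P_B = 13.1: Q_A = 2813.775.
∂Q_A/∂P_B = 13.6.
ε = (∂Q_A/∂P_B)(P_B/Q_A) = 13.6000 × 13.1/2813.775 ≈ 0.063.
%ΔQ_A ≈ ε × %ΔP_B = 0.063 × (25%) = 1.6%.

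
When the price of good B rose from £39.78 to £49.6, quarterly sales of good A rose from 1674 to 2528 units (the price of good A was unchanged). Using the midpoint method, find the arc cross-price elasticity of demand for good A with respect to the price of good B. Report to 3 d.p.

1.850

ΔQ_A = 2528 − 1674 = 854; ΔP_B = 49.6 − 39.78 = 9.82.
Midpoints: Q̄_A = 2101.0, P̄_B = 44.69.
ε = (ΔQ_A/Q̄_A)/(ΔP_B/P̄_B) = (854/2101.0)/(9.82/44.69) ≈ 1.850.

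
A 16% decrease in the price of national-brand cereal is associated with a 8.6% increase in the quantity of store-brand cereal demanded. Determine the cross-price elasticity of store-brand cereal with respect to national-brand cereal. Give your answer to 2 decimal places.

ε = (%ΔQ of store-brand cereal) / (%ΔP of national-brand cereal) = (8.6%) / (-16%) ≈ -0.54.
Negative cross-price elasticity: complements.

-0.54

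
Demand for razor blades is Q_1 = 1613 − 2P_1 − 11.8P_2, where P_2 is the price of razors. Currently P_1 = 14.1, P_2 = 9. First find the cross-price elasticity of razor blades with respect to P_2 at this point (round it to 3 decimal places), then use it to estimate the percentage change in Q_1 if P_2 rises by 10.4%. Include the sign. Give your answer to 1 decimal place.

-0.7%

At P_1 = 14.1, P_2 = 9: Q_1 = 1478.6.
∂Q_1/∂P_2 = -11.8.
ε = (∂Q_1/∂P_2)(P_2/Q_1) = -11.8000 × 9/1478.6 ≈ -0.072.
%ΔQ_1 ≈ ε × %ΔP_2 = -0.072 × (10.4%) = -0.7%.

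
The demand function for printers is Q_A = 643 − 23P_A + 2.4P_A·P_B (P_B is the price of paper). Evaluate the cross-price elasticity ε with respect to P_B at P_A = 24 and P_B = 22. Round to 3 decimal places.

At P_A = 24 and P_B = 22: Q_A = 1358.2.
∂Q_A/∂P_B = 2.4P_A = 2.4(24) = 57.6000.
ε = (∂Q_A/∂P_B)(P_B/Q_A) = 57.6000 × (22/1358.2) ≈ 0.933.
ε > 0: substitutes.

0.933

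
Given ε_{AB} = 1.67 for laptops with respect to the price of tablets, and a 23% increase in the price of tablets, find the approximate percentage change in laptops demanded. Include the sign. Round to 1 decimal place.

38.4%

%ΔQ ≈ ε × %ΔP of tablets = 1.67 × (23%) = 38.4%.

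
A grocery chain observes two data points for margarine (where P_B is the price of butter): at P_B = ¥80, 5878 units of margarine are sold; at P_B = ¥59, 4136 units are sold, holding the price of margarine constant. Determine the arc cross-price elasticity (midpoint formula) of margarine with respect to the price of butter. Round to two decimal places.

ΔQ_A = 4136 − 5878 = -1742; ΔP_B = 59 − 80 = -21.
Midpoints: Q̄_A = 5007.0, P̄_B = 69.50.
ε = (ΔQ_A/Q̄_A)/(ΔP_B/P̄_B) = (-1742/5007.0)/(-21/69.50) ≈ 1.15.
ε > 0: margarine and butter are substitutes.

1.15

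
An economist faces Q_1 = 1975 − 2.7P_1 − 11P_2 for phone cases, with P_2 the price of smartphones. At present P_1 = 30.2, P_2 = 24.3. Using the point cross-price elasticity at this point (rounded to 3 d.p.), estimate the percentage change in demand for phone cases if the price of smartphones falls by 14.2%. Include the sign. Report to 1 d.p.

At P_1 = 30.2, P_2 = 24.3: Q_1 = 1626.16.
∂Q_1/∂P_2 = -11.
ε = (∂Q_1/∂P_2)(P_2/Q_1) = -11.0000 × 24.3/1626.16 ≈ -0.164.
%ΔQ_1 ≈ ε × %ΔP_2 = -0.164 × (-14.2%) = 2.3%.

2.3%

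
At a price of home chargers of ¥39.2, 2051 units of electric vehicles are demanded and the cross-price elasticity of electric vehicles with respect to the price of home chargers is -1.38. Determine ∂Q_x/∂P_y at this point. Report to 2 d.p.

ε = (∂Q_x/∂P_y)·(P_y/Q_x) ⇒ ∂Q_x/∂P_y = ε·Q_x/P_y = -1.38 × 2051/39.2 ≈ -72.20.

-72.20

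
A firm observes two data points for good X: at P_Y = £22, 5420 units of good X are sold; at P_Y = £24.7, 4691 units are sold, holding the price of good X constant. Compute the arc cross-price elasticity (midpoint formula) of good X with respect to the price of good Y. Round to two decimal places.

-1.25

ΔQ_X = 4691 − 5420 = -729; ΔP_Y = 24.7 − 22 = 2.7.
Midpoints: Q̄_X = 5055.5, P̄_Y = 23.35.
ε = (ΔQ_X/Q̄_X)/(ΔP_Y/P̄_Y) = (-729/5055.5)/(2.7/23.35) ≈ -1.25.
ε < 0: good X and good Y are complements.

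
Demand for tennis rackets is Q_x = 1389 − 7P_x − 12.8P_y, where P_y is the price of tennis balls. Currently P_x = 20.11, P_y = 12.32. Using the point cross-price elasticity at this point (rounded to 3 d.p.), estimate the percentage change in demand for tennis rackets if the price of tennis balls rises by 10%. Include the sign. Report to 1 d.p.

-1.5%

At P_x = 20.11, P_y = 12.32: Q_x = 1090.534.
∂Q_x/∂P_y = -12.8.
ε = (∂Q_x/∂P_y)(P_y/Q_x) = -12.8000 × 12.32/1090.534 ≈ -0.145.
%ΔQ_x ≈ ε × %ΔP_y = -0.145 × (10%) = -1.5%.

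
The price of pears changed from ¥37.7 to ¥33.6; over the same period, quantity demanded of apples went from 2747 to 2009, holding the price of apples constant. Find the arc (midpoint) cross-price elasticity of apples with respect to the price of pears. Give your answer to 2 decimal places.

ΔQ_A = 2009 − 2747 = -738; ΔP_B = 33.6 − 37.7 = -4.1.
Midpoints: Q̄_A = 2378.0, P̄_B = 35.65.
ε = (ΔQ_A/Q̄_A)/(ΔP_B/P̄_B) = (-738/2378.0)/(-4.1/35.65) ≈ 2.70.
ε > 0: apples and pears are substitutes.

2.70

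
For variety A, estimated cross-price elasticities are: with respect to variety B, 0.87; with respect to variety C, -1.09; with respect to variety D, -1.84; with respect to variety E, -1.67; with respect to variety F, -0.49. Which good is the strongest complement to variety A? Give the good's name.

variety D

Complements have ε < 0. The most negative value is -1.84 (variety D).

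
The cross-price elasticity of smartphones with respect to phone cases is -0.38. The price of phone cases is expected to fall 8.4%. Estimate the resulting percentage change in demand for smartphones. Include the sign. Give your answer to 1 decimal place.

3.2%

%ΔQ ≈ ε × %ΔP of phone cases = -0.38 × (-8.4%) = 3.2%.
Demand for smartphones rises by about 3.2%.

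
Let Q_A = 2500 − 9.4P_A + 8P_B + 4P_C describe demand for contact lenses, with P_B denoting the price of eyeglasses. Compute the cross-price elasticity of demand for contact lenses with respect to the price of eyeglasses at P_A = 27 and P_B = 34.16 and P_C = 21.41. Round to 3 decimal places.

0.105

At P_A = 27 and P_B = 34.16 and P_C = 21.41: Q_A = 2605.12.
∂Q_A/∂P_B = 8.
ε = (∂Q_A/∂P_B)(P_B/Q_A) = 8 × (34.16/2605.12) ≈ 0.105.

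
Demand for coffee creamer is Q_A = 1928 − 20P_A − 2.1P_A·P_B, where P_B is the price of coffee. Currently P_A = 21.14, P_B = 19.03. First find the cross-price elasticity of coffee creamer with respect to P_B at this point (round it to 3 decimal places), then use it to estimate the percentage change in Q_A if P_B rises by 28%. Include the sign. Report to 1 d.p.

-35.8%

At P_A = 21.14, P_B = 19.03: Q_A = 660.382.
∂Q_A/∂P_B = -2.1P_A = -44.3940.
ε = (∂Q_A/∂P_B)(P_B/Q_A) = -44.3940 × 19.03/660.382 ≈ -1.279.
%ΔQ_A ≈ ε × %ΔP_B = -1.279 × (28%) = -35.8%.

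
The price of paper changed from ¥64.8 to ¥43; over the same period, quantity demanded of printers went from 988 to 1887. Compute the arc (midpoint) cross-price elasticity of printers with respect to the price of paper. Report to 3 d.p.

-1.546

ΔQ_A = 1887 − 988 = 899; ΔP_B = 43 − 64.8 = -21.8.
Midpoints: Q̄_A = 1437.5, P̄_B = 53.90.
ε = (ΔQ_A/Q̄_A)/(ΔP_B/P̄_B) = (899/1437.5)/(-21.8/53.90) ≈ -1.546.
ε < 0: printers and paper are complements.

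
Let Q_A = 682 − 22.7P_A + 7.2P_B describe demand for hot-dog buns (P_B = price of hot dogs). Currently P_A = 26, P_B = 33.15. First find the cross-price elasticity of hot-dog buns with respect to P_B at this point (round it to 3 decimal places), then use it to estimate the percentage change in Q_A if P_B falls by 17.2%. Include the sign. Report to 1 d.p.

At P_A = 26, P_B = 33.15: Q_A = 330.48.
∂Q_A/∂P_B = 7.2.
ε = (∂Q_A/∂P_B)(P_B/Q_A) = 7.2000 × 33.15/330.48 ≈ 0.722.
%ΔQ_A ≈ ε × %ΔP_B = 0.722 × (-17.2%) = -12.4%.

-12.4%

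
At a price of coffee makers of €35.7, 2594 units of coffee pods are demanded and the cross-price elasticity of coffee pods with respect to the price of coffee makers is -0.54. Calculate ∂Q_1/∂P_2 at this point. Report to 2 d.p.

ε = (∂Q_1/∂P_2)·(P_2/Q_1) ⇒ ∂Q_1/∂P_2 = ε·Q_1/P_2 = -0.54 × 2594/35.7 ≈ -39.24.

-39.24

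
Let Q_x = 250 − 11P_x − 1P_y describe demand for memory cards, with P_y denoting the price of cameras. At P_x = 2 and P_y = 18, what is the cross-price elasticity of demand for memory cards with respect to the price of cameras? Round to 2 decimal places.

At P_x = 2 and P_y = 18: Q_x = 210.
∂Q_x/∂P_y = -1.
ε = (∂Q_x/∂P_y)(P_y/Q_x) = -1 × (18/210) ≈ -0.09.
Since ε < 0, memory cards and cameras are complements.

-0.09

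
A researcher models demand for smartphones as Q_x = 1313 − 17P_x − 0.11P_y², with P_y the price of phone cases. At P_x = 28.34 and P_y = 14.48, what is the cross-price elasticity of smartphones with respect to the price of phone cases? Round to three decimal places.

-0.057

At P_x = 28.34 and P_y = 14.48: Q_x = 808.156.
∂Q_x/∂P_y = -0.22P_y = -0.22(14.48) = -3.1856.
ε = (∂Q_x/∂P_y)(P_y/Q_x) = -3.1856 × (14.48/808.156) ≈ -0.057.
ε < 0: complements.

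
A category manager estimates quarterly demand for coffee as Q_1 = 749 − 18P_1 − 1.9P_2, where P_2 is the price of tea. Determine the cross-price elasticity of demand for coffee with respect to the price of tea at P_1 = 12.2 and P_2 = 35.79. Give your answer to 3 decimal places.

-0.147

At P_1 = 12.2 and P_2 = 35.79: Q_1 = 461.399.
∂Q_1/∂P_2 = -1.9.
ε = (∂Q_1/∂P_2)(P_2/Q_1) = -1.9 × (35.79/461.399) ≈ -0.147.
Since ε < 0, coffee and tea are complements.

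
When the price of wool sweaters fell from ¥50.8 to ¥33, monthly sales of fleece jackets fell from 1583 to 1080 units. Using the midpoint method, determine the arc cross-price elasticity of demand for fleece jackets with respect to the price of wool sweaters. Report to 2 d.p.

0.89

ΔQ_A = 1080 − 1583 = -503; ΔP_B = 33 − 50.8 = -17.8.
Midpoints: Q̄_A = 1331.5, P̄_B = 41.90.
ε = (ΔQ_A/Q̄_A)/(ΔP_B/P̄_B) = (-503/1331.5)/(-17.8/41.90) ≈ 0.89.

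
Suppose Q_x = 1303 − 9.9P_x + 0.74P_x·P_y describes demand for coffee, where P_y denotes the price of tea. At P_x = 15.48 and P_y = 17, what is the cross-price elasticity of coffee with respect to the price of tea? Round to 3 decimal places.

At P_x = 15.48 and P_y = 17: Q_x = 1344.486.
∂Q_x/∂P_y = 0.74P_x = 0.74(15.48) = 11.4552.
ε = (∂Q_x/∂P_y)(P_y/Q_x) = 11.4552 × (17/1344.486) ≈ 0.145.
ε > 0: substitutes.

0.145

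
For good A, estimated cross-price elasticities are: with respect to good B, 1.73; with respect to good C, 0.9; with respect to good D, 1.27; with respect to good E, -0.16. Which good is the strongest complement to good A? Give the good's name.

good E

Complements have ε < 0. The most negative value is -0.16 (good E).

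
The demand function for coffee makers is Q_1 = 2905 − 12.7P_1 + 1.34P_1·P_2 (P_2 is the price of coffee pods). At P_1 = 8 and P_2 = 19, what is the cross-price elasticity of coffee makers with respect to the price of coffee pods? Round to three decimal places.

At P_1 = 8 and P_2 = 19: Q_1 = 3007.08.
∂Q_1/∂P_2 = 1.34P_1 = 1.34(8) = 10.7200.
ε = (∂Q_1/∂P_2)(P_2/Q_1) = 10.7200 × (19/3007.08) ≈ 0.068.
ε > 0: substitutes.

0.068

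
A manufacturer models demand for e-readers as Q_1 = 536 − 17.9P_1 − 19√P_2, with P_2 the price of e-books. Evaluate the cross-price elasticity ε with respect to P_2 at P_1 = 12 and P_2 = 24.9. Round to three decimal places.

-0.209

At P_1 = 12 and P_2 = 24.9: Q_1 = 226.390.
∂Q_1/∂P_2 = -19/(2√P_2) = -19/(2√24.9) = -1.9038.
ε = (∂Q_1/∂P_2)(P_2/Q_1) = -1.9038 × (24.9/226.390) ≈ -0.209.
ε < 0: complements.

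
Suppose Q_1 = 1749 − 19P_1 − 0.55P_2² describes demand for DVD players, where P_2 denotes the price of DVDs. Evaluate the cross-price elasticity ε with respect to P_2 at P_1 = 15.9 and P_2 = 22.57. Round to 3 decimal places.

At P_1 = 15.9 and P_2 = 22.57: Q_1 = 1166.727.
∂Q_1/∂P_2 = -1.1P_2 = -1.1(22.57) = -24.8270.
ε = (∂Q_1/∂P_2)(P_2/Q_1) = -24.8270 × (22.57/1166.727) ≈ -0.480.

-0.480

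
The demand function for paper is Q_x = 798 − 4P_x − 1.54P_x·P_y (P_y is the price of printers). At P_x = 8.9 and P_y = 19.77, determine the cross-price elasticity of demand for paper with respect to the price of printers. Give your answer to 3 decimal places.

At P_x = 8.9 and P_y = 19.77: Q_x = 491.432.
∂Q_x/∂P_y = -1.54P_x = -1.54(8.9) = -13.7060.
ε = (∂Q_x/∂P_y)(P_y/Q_x) = -13.7060 × (19.77/491.432) ≈ -0.551.

-0.551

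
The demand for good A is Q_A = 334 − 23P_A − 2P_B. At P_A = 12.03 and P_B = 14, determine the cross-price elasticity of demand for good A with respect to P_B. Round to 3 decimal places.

-0.955

At P_A = 12.03 and P_B = 14: Q_A = 29.31.
∂Q_A/∂P_B = -2.
ε = (∂Q_A/∂P_B)(P_B/Q_A) = -2 × (14/29.31) ≈ -0.955.
Since ε < 0, good A and good B are complements.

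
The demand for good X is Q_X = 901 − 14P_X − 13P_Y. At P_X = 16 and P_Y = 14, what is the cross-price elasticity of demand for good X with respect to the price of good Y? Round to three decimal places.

At P_X = 16 and P_Y = 14: Q_X = 495.
∂Q_X/∂P_Y = -13.
ε = (∂Q_X/∂P_Y)(P_Y/Q_X) = -13 × (14/495) ≈ -0.368.

-0.368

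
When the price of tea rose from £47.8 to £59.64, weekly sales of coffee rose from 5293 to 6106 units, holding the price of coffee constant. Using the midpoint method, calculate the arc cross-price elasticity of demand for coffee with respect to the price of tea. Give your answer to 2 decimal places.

0.65

ΔQ_A = 6106 − 5293 = 813; ΔP_B = 59.64 − 47.8 = 11.84.
Midpoints: Q̄_A = 5699.5, P̄_B = 53.72.
ε = (ΔQ_A/Q̄_A)/(ΔP_B/P̄_B) = (813/5699.5)/(11.84/53.72) ≈ 0.65.
ε > 0: coffee and tea are substitutes.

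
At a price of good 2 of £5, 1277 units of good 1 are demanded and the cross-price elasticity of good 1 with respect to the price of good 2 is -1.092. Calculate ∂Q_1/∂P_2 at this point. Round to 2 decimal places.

-278.90

ε = (∂Q_1/∂P_2)·(P_2/Q_1) ⇒ ∂Q_1/∂P_2 = ε·Q_1/P_2 = -1.092 × 1277/5 ≈ -278.90.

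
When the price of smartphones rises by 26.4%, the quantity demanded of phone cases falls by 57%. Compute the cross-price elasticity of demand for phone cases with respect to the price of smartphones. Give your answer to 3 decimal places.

ε = (%ΔQ of phone cases) / (%ΔP of smartphones) = (-57%) / (26.4%) ≈ -2.159.
Negative cross-price elasticity: complements.

-2.159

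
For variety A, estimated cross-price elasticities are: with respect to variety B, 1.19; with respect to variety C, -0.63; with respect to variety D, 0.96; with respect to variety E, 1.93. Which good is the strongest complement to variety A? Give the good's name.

Complements have ε < 0. The most negative value is -0.63 (variety C).

variety C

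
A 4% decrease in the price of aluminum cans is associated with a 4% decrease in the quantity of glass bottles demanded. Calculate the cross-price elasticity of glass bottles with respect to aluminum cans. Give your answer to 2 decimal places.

ε = (%ΔQ of glass bottles) / (%ΔP of aluminum cans) = (-4%) / (-4%) ≈ 1.00.
Positive cross-price elasticity: substitutes.

1.00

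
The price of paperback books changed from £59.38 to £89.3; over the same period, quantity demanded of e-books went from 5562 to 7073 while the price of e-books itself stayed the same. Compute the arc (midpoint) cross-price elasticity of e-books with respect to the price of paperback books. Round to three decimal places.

0.594

ΔQ_A = 7073 − 5562 = 1511; ΔP_B = 89.3 − 59.38 = 29.92.
Midpoints: Q̄_A = 6317.5, P̄_B = 74.34.
ε = (ΔQ_A/Q̄_A)/(ΔP_B/P̄_B) = (1511/6317.5)/(29.92/74.34) ≈ 0.594.
ε > 0: e-books and paperback books are substitutes.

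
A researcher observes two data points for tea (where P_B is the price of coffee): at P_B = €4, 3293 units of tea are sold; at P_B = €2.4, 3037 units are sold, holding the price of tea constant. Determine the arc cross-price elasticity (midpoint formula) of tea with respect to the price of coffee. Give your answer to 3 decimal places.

ΔQ_A = 3037 − 3293 = -256; ΔP_B = 2.4 − 4 = -1.6.
Midpoints: Q̄_A = 3165.0, P̄_B = 3.20.
ε = (ΔQ_A/Q̄_A)/(ΔP_B/P̄_B) = (-256/3165.0)/(-1.6/3.20) ≈ 0.162.

0.162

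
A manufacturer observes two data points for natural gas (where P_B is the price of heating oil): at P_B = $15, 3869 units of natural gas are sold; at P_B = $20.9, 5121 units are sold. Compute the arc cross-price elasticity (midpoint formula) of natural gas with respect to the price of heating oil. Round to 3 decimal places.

ΔQ_A = 5121 − 3869 = 1252; ΔP_B = 20.9 − 15 = 5.9.
Midpoints: Q̄_A = 4495.0, P̄_B = 17.95.
ε = (ΔQ_A/Q̄_A)/(ΔP_B/P̄_B) = (1252/4495.0)/(5.9/17.95) ≈ 0.847.

0.847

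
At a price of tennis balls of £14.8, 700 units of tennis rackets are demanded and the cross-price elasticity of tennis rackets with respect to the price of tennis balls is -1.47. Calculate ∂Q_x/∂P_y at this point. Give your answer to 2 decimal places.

ε = (∂Q_x/∂P_y)·(P_y/Q_x) ⇒ ∂Q_x/∂P_y = ε·Q_x/P_y = -1.47 × 700/14.8 ≈ -69.53.

-69.53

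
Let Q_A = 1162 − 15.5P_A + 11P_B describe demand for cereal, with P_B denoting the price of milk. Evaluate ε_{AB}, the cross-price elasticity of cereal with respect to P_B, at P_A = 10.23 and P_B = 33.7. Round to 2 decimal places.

0.27

At P_A = 10.23 and P_B = 33.7: Q_A = 1374.135.
∂Q_A/∂P_B = 11.
ε = (∂Q_A/∂P_B)(P_B/Q_A) = 11 × (33.7/1374.135) ≈ 0.27.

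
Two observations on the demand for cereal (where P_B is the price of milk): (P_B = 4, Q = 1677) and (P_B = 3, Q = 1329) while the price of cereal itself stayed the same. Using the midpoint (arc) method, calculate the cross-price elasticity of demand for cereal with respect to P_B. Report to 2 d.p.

ΔQ_A = 1329 − 1677 = -348; ΔP_B = 3 − 4 = -1.
Midpoints: Q̄_A = 1503.0, P̄_B = 3.50.
ε = (ΔQ_A/Q̄_A)/(ΔP_B/P̄_B) = (-348/1503.0)/(-1/3.50) ≈ 0.81.
ε > 0: cereal and milk are substitutes.

0.81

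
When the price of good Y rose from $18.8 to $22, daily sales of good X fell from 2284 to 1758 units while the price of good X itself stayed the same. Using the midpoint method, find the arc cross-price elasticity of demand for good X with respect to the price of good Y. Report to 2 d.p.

-1.66

ΔQ_X = 1758 − 2284 = -526; ΔP_Y = 22 − 18.8 = 3.2.
Midpoints: Q̄_X = 2021.0, P̄_Y = 20.40.
ε = (ΔQ_X/Q̄_X)/(ΔP_Y/P̄_Y) = (-526/2021.0)/(3.2/20.40) ≈ -1.66.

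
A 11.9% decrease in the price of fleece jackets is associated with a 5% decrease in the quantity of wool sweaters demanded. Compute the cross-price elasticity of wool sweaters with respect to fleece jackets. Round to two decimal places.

0.42

ε = (%ΔQ of wool sweaters) / (%ΔP of fleece jackets) = (-5%) / (-11.9%) ≈ 0.42.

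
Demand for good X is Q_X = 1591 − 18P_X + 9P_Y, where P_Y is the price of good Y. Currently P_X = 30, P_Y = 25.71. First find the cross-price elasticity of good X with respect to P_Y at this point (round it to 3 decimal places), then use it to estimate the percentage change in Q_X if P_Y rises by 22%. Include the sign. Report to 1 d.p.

4.0%

At P_X = 30, P_Y = 25.71: Q_X = 1282.39.
∂Q_X/∂P_Y = 9.
ε = (∂Q_X/∂P_Y)(P_Y/Q_X) = 9.0000 × 25.71/1282.39 ≈ 0.180.
%ΔQ_X ≈ ε × %ΔP_Y = 0.180 × (22%) = 4.0%.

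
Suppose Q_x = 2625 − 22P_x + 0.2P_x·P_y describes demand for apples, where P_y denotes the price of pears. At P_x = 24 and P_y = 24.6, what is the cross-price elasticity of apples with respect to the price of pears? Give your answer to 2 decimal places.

At P_x = 24 and P_y = 24.6: Q_x = 2215.08.
∂Q_x/∂P_y = 0.2P_x = 0.2(24) = 4.8000.
ε = (∂Q_x/∂P_y)(P_y/Q_x) = 4.8000 × (24.6/2215.08) ≈ 0.05.
ε > 0: substitutes.

0.05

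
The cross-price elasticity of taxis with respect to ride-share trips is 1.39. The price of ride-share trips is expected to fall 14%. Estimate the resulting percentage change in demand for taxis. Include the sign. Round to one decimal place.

-19.5%

%ΔQ ≈ ε × %ΔP of ride-share trips = 1.39 × (-14%) = -19.5%.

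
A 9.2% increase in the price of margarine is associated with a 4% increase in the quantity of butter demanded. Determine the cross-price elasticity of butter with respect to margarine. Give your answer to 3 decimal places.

ε = (%ΔQ of butter) / (%ΔP of margarine) = (4%) / (9.2%) ≈ 0.435.

0.435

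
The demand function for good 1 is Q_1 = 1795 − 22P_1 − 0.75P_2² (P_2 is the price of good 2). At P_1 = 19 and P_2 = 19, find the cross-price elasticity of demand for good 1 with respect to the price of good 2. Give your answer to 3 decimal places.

At P_1 = 19 and P_2 = 19: Q_1 = 1106.25.
∂Q_1/∂P_2 = -1.5P_2 = -1.5(19) = -28.5000.
ε = (∂Q_1/∂P_2)(P_2/Q_1) = -28.5000 × (19/1106.25) ≈ -0.489.

-0.489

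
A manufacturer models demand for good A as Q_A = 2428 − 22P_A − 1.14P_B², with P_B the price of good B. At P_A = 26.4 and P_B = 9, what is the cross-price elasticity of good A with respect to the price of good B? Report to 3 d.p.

At P_A = 26.4 and P_B = 9: Q_A = 1754.86.
∂Q_A/∂P_B = -2.28P_B = -2.28(9) = -20.5200.
ε = (∂Q_A/∂P_B)(P_B/Q_A) = -20.5200 × (9/1754.86) ≈ -0.105.

-0.105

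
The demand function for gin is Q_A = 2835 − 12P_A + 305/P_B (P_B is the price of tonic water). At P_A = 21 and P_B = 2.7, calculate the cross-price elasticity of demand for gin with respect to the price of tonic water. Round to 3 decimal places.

-0.042

At P_A = 21 and P_B = 2.7: Q_A = 2695.963.
∂Q_A/∂P_B = −305/P_B² = -41.8381.
ε = (∂Q_A/∂P_B)(P_B/Q_A) = -41.8381 × (2.7/2695.963) ≈ -0.042.
ε < 0: complements.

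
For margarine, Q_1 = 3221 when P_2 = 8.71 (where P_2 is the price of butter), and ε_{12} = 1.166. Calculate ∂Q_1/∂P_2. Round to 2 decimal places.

431.19

ε = (∂Q_1/∂P_2)·(P_2/Q_1) ⇒ ∂Q_1/∂P_2 = ε·Q_1/P_2 = 1.166 × 3221/8.71 ≈ 431.19.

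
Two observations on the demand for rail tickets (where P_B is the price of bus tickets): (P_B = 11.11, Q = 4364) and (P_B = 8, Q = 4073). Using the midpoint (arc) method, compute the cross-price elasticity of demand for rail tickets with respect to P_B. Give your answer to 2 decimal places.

0.21

ΔQ_A = 4073 − 4364 = -291; ΔP_B = 8 − 11.11 = -3.11.
Midpoints: Q̄_A = 4218.5, P̄_B = 9.55.
ε = (ΔQ_A/Q̄_A)/(ΔP_B/P̄_B) = (-291/4218.5)/(-3.11/9.55) ≈ 0.21.
ε > 0: rail tickets and bus tickets are substitutes.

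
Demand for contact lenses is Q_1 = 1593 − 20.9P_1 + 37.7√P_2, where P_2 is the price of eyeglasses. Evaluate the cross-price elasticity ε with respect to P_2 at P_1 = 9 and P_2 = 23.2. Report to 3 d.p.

At P_1 = 9 and P_2 = 23.2: Q_1 = 1586.487.
∂Q_1/∂P_2 = 37.7/(2√P_2) = 37.7/(2√23.2) = 3.9135.
ε = (∂Q_1/∂P_2)(P_2/Q_1) = 3.9135 × (23.2/1586.487) ≈ 0.057.

0.057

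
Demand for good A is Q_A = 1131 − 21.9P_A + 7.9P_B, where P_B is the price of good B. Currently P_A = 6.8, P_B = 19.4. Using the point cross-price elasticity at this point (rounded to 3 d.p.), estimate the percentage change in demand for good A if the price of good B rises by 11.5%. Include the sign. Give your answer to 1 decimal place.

At P_A = 6.8, P_B = 19.4: Q_A = 1135.34.
∂Q_A/∂P_B = 7.9.
ε = (∂Q_A/∂P_B)(P_B/Q_A) = 7.9000 × 19.4/1135.34 ≈ 0.135.
%ΔQ_A ≈ ε × %ΔP_B = 0.135 × (11.5%) = 1.6%.

1.6%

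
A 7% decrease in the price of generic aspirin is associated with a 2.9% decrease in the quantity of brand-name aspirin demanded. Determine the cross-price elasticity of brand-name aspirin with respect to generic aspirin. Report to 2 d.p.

ε = (%ΔQ of brand-name aspirin) / (%ΔP of generic aspirin) = (-2.9%) / (-7%) ≈ 0.41.
Positive cross-price elasticity: substitutes.

0.41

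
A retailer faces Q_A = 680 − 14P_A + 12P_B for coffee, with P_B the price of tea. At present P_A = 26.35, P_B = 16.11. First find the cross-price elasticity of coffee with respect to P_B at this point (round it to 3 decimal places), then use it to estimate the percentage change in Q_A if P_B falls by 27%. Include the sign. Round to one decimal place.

At P_A = 26.35, P_B = 16.11: Q_A = 504.42.
∂Q_A/∂P_B = 12.
ε = (∂Q_A/∂P_B)(P_B/Q_A) = 12.0000 × 16.11/504.42 ≈ 0.383.
%ΔQ_A ≈ ε × %ΔP_B = 0.383 × (-27%) = -10.3%.

-10.3%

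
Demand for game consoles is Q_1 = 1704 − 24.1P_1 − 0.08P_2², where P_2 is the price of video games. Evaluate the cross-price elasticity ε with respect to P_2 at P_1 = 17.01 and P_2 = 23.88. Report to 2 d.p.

-0.07

At P_1 = 17.01 and P_2 = 23.88: Q_1 = 1248.439.
∂Q_1/∂P_2 = -0.16P_2 = -0.16(23.88) = -3.8208.
ε = (∂Q_1/∂P_2)(P_2/Q_1) = -3.8208 × (23.88/1248.439) ≈ -0.07.
ε < 0: complements.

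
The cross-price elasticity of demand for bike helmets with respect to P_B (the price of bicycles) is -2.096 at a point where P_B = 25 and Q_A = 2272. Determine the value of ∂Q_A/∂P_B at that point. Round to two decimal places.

ε = (∂Q_A/∂P_B)·(P_B/Q_A) ⇒ ∂Q_A/∂P_B = ε·Q_A/P_B = -2.096 × 2272/25 ≈ -190.48.

-190.48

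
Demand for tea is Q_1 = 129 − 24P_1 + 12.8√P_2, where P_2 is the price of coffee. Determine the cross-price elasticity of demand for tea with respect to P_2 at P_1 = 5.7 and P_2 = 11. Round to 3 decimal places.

0.613

At P_1 = 5.7 and P_2 = 11: Q_1 = 34.653.
∂Q_1/∂P_2 = 12.8/(2√P_2) = 12.8/(2√11) = 1.9297.
ε = (∂Q_1/∂P_2)(P_2/Q_1) = 1.9297 × (11/34.653) ≈ 0.613.
ε > 0: substitutes.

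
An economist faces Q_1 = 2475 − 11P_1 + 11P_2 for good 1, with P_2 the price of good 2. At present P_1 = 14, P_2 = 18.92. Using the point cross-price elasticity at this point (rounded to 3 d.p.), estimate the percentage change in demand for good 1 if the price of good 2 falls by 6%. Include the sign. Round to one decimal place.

-0.5%

At P_1 = 14, P_2 = 18.92: Q_1 = 2529.12.
∂Q_1/∂P_2 = 11.
ε = (∂Q_1/∂P_2)(P_2/Q_1) = 11.0000 × 18.92/2529.12 ≈ 0.082.
%ΔQ_1 ≈ ε × %ΔP_2 = 0.082 × (-6%) = -0.5%.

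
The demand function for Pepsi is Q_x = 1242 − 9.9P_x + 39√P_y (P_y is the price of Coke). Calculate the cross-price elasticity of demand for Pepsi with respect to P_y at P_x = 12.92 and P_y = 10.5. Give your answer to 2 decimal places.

At P_x = 12.92 and P_y = 10.5: Q_x = 1240.466.
∂Q_x/∂P_y = 39/(2√P_y) = 39/(2√10.5) = 6.0178.
ε = (∂Q_x/∂P_y)(P_y/Q_x) = 6.0178 × (10.5/1240.466) ≈ 0.05.

0.05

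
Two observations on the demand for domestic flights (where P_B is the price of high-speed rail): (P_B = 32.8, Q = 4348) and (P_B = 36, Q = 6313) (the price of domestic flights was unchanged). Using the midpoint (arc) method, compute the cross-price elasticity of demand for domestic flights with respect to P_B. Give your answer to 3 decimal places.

3.963

ΔQ_A = 6313 − 4348 = 1965; ΔP_B = 36 − 32.8 = 3.2.
Midpoints: Q̄_A = 5330.5, P̄_B = 34.40.
ε = (ΔQ_A/Q̄_A)/(ΔP_B/P̄_B) = (1965/5330.5)/(3.2/34.40) ≈ 3.963.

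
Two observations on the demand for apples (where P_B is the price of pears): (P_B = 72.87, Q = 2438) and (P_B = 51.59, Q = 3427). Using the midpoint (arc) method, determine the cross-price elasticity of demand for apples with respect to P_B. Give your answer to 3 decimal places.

ΔQ_A = 3427 − 2438 = 989; ΔP_B = 51.59 − 72.87 = -21.28.
Midpoints: Q̄_A = 2932.5, P̄_B = 62.23.
ε = (ΔQ_A/Q̄_A)/(ΔP_B/P̄_B) = (989/2932.5)/(-21.28/62.23) ≈ -0.986.

-0.986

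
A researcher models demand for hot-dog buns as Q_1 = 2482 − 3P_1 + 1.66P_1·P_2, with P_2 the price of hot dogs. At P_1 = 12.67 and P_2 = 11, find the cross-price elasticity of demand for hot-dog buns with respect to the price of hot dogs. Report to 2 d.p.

0.09

At P_1 = 12.67 and P_2 = 11: Q_1 = 2675.344.
∂Q_1/∂P_2 = 1.66P_1 = 1.66(12.67) = 21.0322.
ε = (∂Q_1/∂P_2)(P_2/Q_1) = 21.0322 × (11/2675.344) ≈ 0.09.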